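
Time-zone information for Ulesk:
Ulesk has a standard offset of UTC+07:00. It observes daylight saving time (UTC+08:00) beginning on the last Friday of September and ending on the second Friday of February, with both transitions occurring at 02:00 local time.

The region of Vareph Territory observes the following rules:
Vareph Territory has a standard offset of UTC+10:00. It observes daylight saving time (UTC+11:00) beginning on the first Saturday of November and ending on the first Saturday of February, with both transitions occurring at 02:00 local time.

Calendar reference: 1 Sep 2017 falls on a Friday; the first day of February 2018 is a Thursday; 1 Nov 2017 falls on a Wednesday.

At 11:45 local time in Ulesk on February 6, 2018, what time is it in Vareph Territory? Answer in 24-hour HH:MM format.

13:45

1 September 2017 is a Friday, so Fridays fall on 1, 8, 15, 22, 29; the last is September 29.
1 February 2018 is a Thursday, so the first Friday is February 2 and the second is February 9.
February 6, 2018 lies within the daylight-saving period (29 September 2017 – 9 February 2018), so Ulesk is on daylight time, UTC+08:00.
11:45 Ulesk − 8h = 03:45 UTC.
1 November 2017 is a Wednesday, so the first Saturday is November 4.
1 February 2018 is a Thursday, so the first Saturday is February 3.
At the standard offset (UTC+10:00), 03:45 UTC + 10h = 13:45 Vareph Territory standard time.
The standard-time date in Vareph Territory, February 6, 2018, does not fall between 4 November 2017 and 3 February 2018, so daylight saving is not in effect and Vareph Territory is at UTC+10:00.
03:45 UTC + 10h = 13:45 Vareph Territory.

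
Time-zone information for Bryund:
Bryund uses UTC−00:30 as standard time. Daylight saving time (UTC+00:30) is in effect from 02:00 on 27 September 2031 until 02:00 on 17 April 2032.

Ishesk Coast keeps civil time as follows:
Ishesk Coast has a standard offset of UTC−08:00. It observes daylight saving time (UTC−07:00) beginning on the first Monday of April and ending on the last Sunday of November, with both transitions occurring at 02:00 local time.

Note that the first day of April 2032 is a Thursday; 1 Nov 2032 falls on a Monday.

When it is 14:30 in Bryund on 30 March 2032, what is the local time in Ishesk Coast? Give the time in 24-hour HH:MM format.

06:00

30 March 2032 lies within the daylight-saving period (27 September 2031 – 17 April 2032), so Bryund is on daylight time, UTC+00:30.
14:30 Bryund − 0h30m = 14:00 UTC.
1 April 2032 is a Thursday, so the first Monday is April 5.
1 November 2032 is a Monday, so Sundays fall on 7, 14, 21, 28; the last is November 28.
At the standard offset (UTC−08:00), 14:00 UTC − 8h = 06:00 Ishesk Coast standard time.
The standard-time date in Ishesk Coast, 30 March 2032, is outside the daylight-saving period (5 April – 28 November), so Ishesk Coast is on standard time, UTC−08:00.
14:00 UTC − 8h = 06:00 Ishesk Coast.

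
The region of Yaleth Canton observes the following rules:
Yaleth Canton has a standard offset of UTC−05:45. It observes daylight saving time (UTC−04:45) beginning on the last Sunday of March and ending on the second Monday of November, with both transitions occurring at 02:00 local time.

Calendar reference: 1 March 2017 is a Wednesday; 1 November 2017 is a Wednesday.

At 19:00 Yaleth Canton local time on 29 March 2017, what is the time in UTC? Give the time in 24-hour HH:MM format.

1 March 2017 is a Wednesday, so Sundays fall on 5, 12, 19, 26; the last is March 26.
1 November 2017 is a Wednesday, so the first Monday is November 6 and the second is November 13.
Daylight saving runs 26 March – 13 November; 29 March 2017 is inside that window, so Yaleth Canton is at UTC−04:45.
19:00 local + 4h45m = 23:45 UTC.

23:45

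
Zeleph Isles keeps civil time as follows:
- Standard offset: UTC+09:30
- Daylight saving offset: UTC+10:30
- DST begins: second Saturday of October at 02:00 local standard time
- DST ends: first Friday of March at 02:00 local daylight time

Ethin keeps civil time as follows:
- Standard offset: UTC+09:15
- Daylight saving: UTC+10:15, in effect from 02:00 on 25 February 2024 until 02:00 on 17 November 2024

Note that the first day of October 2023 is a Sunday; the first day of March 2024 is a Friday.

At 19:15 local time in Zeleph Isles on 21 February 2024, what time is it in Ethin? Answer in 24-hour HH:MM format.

18:00

1 October 2023 is a Sunday, so the first Saturday is October 7 and the second is October 14.
1 March 2024 is a Friday, so the first Friday is March 1.
Daylight saving runs 14 October 2023 – 1 March 2024; 21 February 2024 is inside that window, so Zeleph Isles is at UTC+10:30.
19:15 Zeleph Isles − 10h30m = 08:45 UTC.
At the standard offset (UTC+09:15), 08:45 UTC + 9h15m = 18:00 Ethin standard time.
Daylight saving runs 25 February – 17 November; the standard-time date in Ethin, 21 February 2024, is outside that window, so Ethin is on standard time at UTC+09:15.
08:45 UTC + 9h15m = 18:00 Ethin.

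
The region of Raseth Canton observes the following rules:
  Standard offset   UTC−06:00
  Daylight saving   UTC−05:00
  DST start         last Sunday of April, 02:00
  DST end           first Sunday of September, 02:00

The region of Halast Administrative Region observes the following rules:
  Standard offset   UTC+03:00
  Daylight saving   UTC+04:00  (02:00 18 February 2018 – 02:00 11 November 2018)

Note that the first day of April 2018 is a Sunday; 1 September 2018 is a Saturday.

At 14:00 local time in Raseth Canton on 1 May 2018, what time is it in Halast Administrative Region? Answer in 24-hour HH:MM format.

23:00

1 April 2018 is a Sunday, so Sundays fall on 1, 8, 15, 22, 29; the last is April 29.
1 September 2018 is a Saturday, so the first Sunday is September 2.
Daylight saving runs 29 April – 2 September; 1 May 2018 is inside that window, so Raseth Canton is at UTC−05:00.
14:00 Raseth Canton + 5h = 19:00 UTC.
At the standard offset (UTC+03:00), 19:00 UTC + 3h = 22:00 Halast Administrative Region standard time.
Daylight saving runs 18 February – 11 November; the standard-time date in Halast Administrative Region, 1 May 2018, is inside that window, so Halast Administrative Region is at UTC+04:00.
19:00 UTC + 4h = 23:00 Halast Administrative Region.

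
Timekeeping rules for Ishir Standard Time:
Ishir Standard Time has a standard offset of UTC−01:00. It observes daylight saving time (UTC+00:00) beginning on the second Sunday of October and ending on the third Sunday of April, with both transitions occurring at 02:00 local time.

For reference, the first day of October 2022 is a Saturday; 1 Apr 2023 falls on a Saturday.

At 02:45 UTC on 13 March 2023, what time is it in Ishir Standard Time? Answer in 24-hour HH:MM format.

1 October 2022 is a Saturday, so the first Sunday is October 2 and the second is October 9.
1 April 2023 is a Saturday, so the first Sunday is April 2 and the third is April 16.
At the standard offset (UTC−01:00), 02:45 UTC − 1h = 01:45 Ishir Standard Time standard time.
The standard-time date in Ishir Standard Time, 13 March 2023, falls between 9 October 2022 and 16 April 2023, so daylight saving is in effect and Ishir Standard Time is at UTC+00:00.
02:45 UTC + 0h = 02:45 local.

02:45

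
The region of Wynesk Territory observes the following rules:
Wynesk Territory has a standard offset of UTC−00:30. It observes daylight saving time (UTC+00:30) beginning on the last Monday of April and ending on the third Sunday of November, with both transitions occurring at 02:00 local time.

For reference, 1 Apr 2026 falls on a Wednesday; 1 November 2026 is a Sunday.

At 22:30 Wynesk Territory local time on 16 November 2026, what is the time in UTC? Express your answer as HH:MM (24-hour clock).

23:00

1 April 2026 is a Wednesday, so Mondays fall on 6, 13, 20, 27; the last is April 27.
1 November 2026 is a Sunday, so the first Sunday is November 1 and the third is November 15.
16 November 2026 does not fall between 27 April and 15 November, so daylight saving is not in effect and Wynesk Territory is at UTC−00:30.
22:30 local + 0h30m = 23:00 UTC.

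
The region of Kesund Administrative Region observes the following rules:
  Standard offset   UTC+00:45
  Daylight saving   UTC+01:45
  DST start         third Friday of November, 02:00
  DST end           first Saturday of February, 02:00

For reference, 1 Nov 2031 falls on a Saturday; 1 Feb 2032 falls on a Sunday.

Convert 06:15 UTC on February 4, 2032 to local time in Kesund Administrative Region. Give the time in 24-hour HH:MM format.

08:00

1 November 2031 is a Saturday, so the first Friday is November 7 and the third is November 21.
1 February 2032 is a Sunday, so the first Saturday is February 7.
At the standard offset (UTC+00:45), 06:15 UTC + 0h45m = 07:00 Kesund Administrative Region standard time.
The standard-time date in Kesund Administrative Region, February 4, 2032, lies within the daylight-saving period (21 November 2031 – 7 February 2032), so Kesund Administrative Region is on daylight time, UTC+01:45.
06:15 UTC + 1h45m = 08:00 local.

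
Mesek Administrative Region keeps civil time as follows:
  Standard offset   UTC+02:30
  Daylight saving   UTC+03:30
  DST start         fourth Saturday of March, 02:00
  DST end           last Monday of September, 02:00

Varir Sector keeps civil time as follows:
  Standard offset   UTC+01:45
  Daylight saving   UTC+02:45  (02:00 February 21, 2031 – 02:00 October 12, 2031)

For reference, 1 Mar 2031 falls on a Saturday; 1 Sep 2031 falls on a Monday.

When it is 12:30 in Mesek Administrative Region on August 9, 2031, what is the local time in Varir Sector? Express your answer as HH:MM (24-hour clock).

1 March 2031 is a Saturday, so the first Saturday is March 1 and the fourth is March 22.
1 September 2031 is a Monday, so Mondays fall on 1, 8, 15, 22, 29; the last is September 29.
Daylight saving runs 22 March – 29 September; August 9, 2031 is inside that window, so Mesek Administrative Region is at UTC+03:30.
12:30 Mesek Administrative Region − 3h30m = 09:00 UTC.
At the standard offset (UTC+01:45), 09:00 UTC + 1h45m = 10:45 Varir Sector standard time.
Daylight saving runs 21 February – 12 October; the standard-time date in Varir Sector, August 9, 2031, is inside that window, so Varir Sector is at UTC+02:45.
09:00 UTC + 2h45m = 11:45 Varir Sector.

11:45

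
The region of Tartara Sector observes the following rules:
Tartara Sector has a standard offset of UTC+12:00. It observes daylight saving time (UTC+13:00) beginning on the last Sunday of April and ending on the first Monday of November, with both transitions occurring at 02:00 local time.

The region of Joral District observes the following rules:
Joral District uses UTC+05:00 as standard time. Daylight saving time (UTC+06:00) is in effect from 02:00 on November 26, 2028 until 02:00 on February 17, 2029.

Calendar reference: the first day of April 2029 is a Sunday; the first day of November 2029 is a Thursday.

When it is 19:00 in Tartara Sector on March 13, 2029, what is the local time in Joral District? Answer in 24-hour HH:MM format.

1 April 2029 is a Sunday, so Sundays fall on 1, 8, 15, 22, 29; the last is April 29.
1 November 2029 is a Thursday, so the first Monday is November 5.
March 13, 2029 is outside the daylight-saving period (29 April – 5 November), so Tartara Sector is on standard time, UTC+12:00.
19:00 Tartara Sector − 12h = 07:00 UTC.
At the standard offset (UTC+05:00), 07:00 UTC + 5h = 12:00 Joral District standard time.
The standard-time date in Joral District, March 13, 2029, is outside the daylight-saving period (26 November 2028 – 17 February 2029), so Joral District is on standard time, UTC+05:00.
07:00 UTC + 5h = 12:00 Joral District.

12:00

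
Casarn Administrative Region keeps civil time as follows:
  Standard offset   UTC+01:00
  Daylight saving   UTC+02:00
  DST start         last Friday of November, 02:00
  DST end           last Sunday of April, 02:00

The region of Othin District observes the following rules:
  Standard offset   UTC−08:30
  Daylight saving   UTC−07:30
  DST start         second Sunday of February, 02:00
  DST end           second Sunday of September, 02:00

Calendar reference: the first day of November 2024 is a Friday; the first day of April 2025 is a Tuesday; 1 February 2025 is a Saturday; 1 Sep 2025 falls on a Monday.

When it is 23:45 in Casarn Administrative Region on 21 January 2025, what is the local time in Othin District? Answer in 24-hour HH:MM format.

13:15

1 November 2024 is a Friday, so Fridays fall on 1, 8, 15, 22, 29; the last is November 29.
1 April 2025 is a Tuesday, so Sundays fall on 6, 13, 20, 27; the last is April 27.
21 January 2025 falls between 29 November 2024 and 27 April 2025, so daylight saving is in effect and Casarn Administrative Region is at UTC+02:00.
23:45 Casarn Administrative Region − 2h = 21:45 UTC.
1 February 2025 is a Saturday, so the first Sunday is February 2 and the second is February 9.
1 September 2025 is a Monday, so the first Sunday is September 7 and the second is September 14.
At the standard offset (UTC−08:30), 21:45 UTC − 8h30m = 13:15 Othin District standard time.
Daylight saving runs 9 February – 14 September; the standard-time date in Othin District, 21 January 2025, is outside that window, so Othin District is on standard time at UTC−08:30.
21:45 UTC − 8h30m = 13:15 Othin District.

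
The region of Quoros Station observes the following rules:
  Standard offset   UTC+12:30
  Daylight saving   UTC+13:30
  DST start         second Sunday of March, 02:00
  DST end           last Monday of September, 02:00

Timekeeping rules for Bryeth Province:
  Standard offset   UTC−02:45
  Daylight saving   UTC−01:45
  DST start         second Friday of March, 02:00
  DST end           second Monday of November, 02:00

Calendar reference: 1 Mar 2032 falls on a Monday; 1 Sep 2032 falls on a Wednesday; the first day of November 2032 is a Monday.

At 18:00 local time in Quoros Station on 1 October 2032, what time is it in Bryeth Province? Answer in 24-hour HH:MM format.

1 March 2032 is a Monday, so the first Sunday is March 7 and the second is March 14.
1 September 2032 is a Wednesday, so Mondays fall on 6, 13, 20, 27; the last is September 27.
1 October 2032 is outside the daylight-saving period (14 March – 27 September), so Quoros Station is on standard time, UTC+12:30.
18:00 Quoros Station − 12h30m = 05:30 UTC.
1 March 2032 is a Monday, so the first Friday is March 5 and the second is March 12.
1 November 2032 is a Monday, so the first Monday is November 1 and the second is November 8.
At the standard offset (UTC−02:45), 05:30 UTC − 2h45m = 02:45 Bryeth Province standard time.
The standard-time date in Bryeth Province, 1 October 2032, lies within the daylight-saving period (12 March – 8 November), so Bryeth Province is on daylight time, UTC−01:45.
05:30 UTC − 1h45m = 03:45 Bryeth Province.

03:45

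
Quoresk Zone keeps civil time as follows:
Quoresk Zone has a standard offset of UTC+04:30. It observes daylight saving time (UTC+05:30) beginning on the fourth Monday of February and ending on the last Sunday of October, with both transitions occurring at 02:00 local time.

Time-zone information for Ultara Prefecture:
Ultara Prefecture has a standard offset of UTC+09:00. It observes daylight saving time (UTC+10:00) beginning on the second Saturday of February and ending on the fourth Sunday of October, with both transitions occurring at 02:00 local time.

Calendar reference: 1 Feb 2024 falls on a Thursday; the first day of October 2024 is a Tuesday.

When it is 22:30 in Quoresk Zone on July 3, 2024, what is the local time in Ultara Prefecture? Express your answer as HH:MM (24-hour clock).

03:00

1 February 2024 is a Thursday, so the first Monday is February 5 and the fourth is February 26.
1 October 2024 is a Tuesday, so Sundays fall on 6, 13, 20, 27; the last is October 27.
July 3, 2024 lies within the daylight-saving period (26 February – 27 October), so Quoresk Zone is on daylight time, UTC+05:30.
22:30 Quoresk Zone − 5h30m = 17:00 UTC.
1 February 2024 is a Thursday, so the first Saturday is February 3 and the second is February 10.
1 October 2024 is a Tuesday, so the first Sunday is October 6 and the fourth is October 27.
At the standard offset (UTC+09:00), 17:00 UTC + 9h = 02:00 Ultara Prefecture standard time (rolling into the next day, 4 July 2024).
The standard-time date in Ultara Prefecture, July 4, 2024, falls between 10 February and 27 October, so daylight saving is in effect and Ultara Prefecture is at UTC+10:00.
17:00 UTC + 10h = 03:00 Ultara Prefecture (rolling into the next day, 4 July 2024).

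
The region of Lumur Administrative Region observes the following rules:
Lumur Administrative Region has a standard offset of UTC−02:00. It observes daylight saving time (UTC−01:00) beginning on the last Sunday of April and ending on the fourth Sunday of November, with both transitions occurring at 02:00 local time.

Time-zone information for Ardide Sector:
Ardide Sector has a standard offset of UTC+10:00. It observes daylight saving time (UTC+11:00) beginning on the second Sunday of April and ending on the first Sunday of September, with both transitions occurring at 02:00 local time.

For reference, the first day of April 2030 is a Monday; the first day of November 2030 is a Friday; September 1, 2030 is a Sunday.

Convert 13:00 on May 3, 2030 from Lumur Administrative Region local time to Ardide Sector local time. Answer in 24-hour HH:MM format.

1 April 2030 is a Monday, so Sundays fall on 7, 14, 21, 28; the last is April 28.
1 November 2030 is a Friday, so the first Sunday is November 3 and the fourth is November 24.
Daylight saving runs 28 April – 24 November; May 3, 2030 is inside that window, so Lumur Administrative Region is at UTC−01:00.
13:00 Lumur Administrative Region + 1h = 14:00 UTC.
1 April 2030 is a Monday, so the first Sunday is April 7 and the second is April 14.
1 September 2030 is a Sunday, so the first Sunday is September 1.
At the standard offset (UTC+10:00), 14:00 UTC + 10h = 00:00 Ardide Sector standard time (rolling into the next day, 4 May 2030).
The standard-time date in Ardide Sector, May 4, 2030, lies within the daylight-saving period (14 April – 1 September), so Ardide Sector is on daylight time, UTC+11:00.
14:00 UTC + 11h = 01:00 Ardide Sector (rolling into the next day, 4 May 2030).

01:00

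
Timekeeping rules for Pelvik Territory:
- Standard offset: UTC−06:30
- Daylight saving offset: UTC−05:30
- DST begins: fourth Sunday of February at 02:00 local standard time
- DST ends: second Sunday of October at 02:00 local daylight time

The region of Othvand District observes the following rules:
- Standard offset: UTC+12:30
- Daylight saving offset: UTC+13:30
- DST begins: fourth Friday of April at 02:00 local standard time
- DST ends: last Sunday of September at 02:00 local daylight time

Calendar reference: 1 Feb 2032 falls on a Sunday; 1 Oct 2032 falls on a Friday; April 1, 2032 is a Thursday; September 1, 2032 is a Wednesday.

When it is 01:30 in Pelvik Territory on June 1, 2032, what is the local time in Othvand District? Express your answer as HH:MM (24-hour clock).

1 February 2032 is a Sunday, so the first Sunday is February 1 and the fourth is February 22.
1 October 2032 is a Friday, so the first Sunday is October 3 and the second is October 10.
June 1, 2032 lies within the daylight-saving period (22 February – 10 October), so Pelvik Territory is on daylight time, UTC−05:30.
01:30 Pelvik Territory + 5h30m = 07:00 UTC.
1 April 2032 is a Thursday, so the first Friday is April 2 and the fourth is April 23.
1 September 2032 is a Wednesday, so Sundays fall on 5, 12, 19, 26; the last is September 26.
At the standard offset (UTC+12:30), 07:00 UTC + 12h30m = 19:30 Othvand District standard time.
The standard-time date in Othvand District, June 1, 2032, lies within the daylight-saving period (23 April – 26 September), so Othvand District is on daylight time, UTC+13:30.
07:00 UTC + 13h30m = 20:30 Othvand District.

20:30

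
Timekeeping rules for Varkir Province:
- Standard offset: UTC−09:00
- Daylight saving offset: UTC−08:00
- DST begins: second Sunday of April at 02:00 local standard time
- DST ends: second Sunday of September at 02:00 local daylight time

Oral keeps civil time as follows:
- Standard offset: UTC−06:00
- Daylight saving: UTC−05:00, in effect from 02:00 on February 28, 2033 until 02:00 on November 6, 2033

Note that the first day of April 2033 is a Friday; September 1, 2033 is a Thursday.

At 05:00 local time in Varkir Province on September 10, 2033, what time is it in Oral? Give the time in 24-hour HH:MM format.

1 April 2033 is a Friday, so the first Sunday is April 3 and the second is April 10.
1 September 2033 is a Thursday, so the first Sunday is September 4 and the second is September 11.
Daylight saving runs 10 April – 11 September; September 10, 2033 is inside that window, so Varkir Province is at UTC−08:00.
05:00 Varkir Province + 8h = 13:00 UTC.
At the standard offset (UTC−06:00), 13:00 UTC − 6h = 07:00 Oral standard time.
The standard-time date in Oral, September 10, 2033, lies within the daylight-saving period (28 February – 6 November), so Oral is on daylight time, UTC−05:00.
13:00 UTC − 5h = 08:00 Oral.

08:00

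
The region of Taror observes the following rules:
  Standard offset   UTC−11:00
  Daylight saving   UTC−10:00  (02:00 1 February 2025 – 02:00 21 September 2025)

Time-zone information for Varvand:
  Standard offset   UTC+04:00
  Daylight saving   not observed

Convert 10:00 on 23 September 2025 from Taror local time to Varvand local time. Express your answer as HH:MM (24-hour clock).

Daylight saving runs 1 February – 21 September; 23 September 2025 is outside that window, so Taror is on standard time at UTC−11:00.
10:00 Taror + 11h = 21:00 UTC.
Varvand has no daylight saving, so its offset is UTC+04:00 year-round.
21:00 UTC + 4h = 01:00 Varvand (rolling into the next day, 24 September 2025).

01:00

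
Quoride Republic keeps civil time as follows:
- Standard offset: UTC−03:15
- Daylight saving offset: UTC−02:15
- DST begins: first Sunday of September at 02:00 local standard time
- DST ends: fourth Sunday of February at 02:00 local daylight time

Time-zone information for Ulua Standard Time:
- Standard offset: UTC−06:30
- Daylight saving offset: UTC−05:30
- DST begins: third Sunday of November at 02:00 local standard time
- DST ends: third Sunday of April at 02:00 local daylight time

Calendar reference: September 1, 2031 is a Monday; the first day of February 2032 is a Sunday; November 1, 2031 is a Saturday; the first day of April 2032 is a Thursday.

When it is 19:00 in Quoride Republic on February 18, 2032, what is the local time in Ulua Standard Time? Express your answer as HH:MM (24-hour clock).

15:45

1 September 2031 is a Monday, so the first Sunday is September 7.
1 February 2032 is a Sunday, so the first Sunday is February 1 and the fourth is February 22.
February 18, 2032 falls between 7 September 2031 and 22 February 2032, so daylight saving is in effect and Quoride Republic is at UTC−02:15.
19:00 Quoride Republic + 2h15m = 21:15 UTC.
1 November 2031 is a Saturday, so the first Sunday is November 2 and the third is November 16.
1 April 2032 is a Thursday, so the first Sunday is April 4 and the third is April 18.
At the standard offset (UTC−06:30), 21:15 UTC − 6h30m = 14:45 Ulua Standard Time standard time.
The standard-time date in Ulua Standard Time, February 18, 2032, falls between 16 November 2031 and 18 April 2032, so daylight saving is in effect and Ulua Standard Time is at UTC−05:30.
21:15 UTC − 5h30m = 15:45 Ulua Standard Time.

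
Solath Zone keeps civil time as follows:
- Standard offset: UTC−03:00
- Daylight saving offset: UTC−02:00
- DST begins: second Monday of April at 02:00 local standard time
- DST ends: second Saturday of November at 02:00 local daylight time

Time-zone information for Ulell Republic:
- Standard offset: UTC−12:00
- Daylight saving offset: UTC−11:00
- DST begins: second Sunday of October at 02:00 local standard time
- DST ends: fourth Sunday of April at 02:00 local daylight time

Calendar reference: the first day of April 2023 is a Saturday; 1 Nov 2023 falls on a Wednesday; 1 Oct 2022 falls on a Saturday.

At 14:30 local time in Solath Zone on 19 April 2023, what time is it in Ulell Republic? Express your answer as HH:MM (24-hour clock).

1 April 2023 is a Saturday, so the first Monday is April 3 and the second is April 10.
1 November 2023 is a Wednesday, so the first Saturday is November 4 and the second is November 11.
19 April 2023 lies within the daylight-saving period (10 April – 11 November), so Solath Zone is on daylight time, UTC−02:00.
14:30 Solath Zone + 2h = 16:30 UTC.
1 October 2022 is a Saturday, so the first Sunday is October 2 and the second is October 9.
1 April 2023 is a Saturday, so the first Sunday is April 2 and the fourth is April 23.
At the standard offset (UTC−12:00), 16:30 UTC − 12h = 04:30 Ulell Republic standard time.
Daylight saving runs 9 October 2022 – 23 April 2023; the standard-time date in Ulell Republic, 19 April 2023, is inside that window, so Ulell Republic is at UTC−11:00.
16:30 UTC − 11h = 05:30 Ulell Republic.

05:30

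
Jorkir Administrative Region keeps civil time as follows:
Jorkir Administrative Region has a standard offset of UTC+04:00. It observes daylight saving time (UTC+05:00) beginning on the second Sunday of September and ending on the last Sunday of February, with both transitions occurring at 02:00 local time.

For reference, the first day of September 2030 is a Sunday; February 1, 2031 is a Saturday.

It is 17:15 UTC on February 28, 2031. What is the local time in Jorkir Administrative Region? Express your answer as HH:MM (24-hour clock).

1 September 2030 is a Sunday, so the first Sunday is September 1 and the second is September 8.
1 February 2031 is a Saturday, so Sundays fall on 2, 9, 16, 23; the last is February 23.
At the standard offset (UTC+04:00), 17:15 UTC + 4h = 21:15 Jorkir Administrative Region standard time.
The standard-time date in Jorkir Administrative Region, February 28, 2031, does not fall between 8 September 2030 and 23 February 2031, so daylight saving is not in effect and Jorkir Administrative Region is at UTC+04:00.
17:15 UTC + 4h = 21:15 local.

21:15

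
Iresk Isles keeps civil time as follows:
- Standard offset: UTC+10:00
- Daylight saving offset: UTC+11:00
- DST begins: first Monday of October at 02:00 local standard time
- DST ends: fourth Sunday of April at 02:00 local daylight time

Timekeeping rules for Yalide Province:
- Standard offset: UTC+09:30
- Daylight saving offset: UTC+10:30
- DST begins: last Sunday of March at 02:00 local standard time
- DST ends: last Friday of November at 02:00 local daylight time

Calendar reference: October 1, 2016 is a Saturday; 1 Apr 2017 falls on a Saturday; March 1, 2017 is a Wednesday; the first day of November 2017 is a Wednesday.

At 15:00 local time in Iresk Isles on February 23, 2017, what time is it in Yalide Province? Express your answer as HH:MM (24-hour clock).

13:30

1 October 2016 is a Saturday, so the first Monday is October 3.
1 April 2017 is a Saturday, so the first Sunday is April 2 and the fourth is April 23.
February 23, 2017 falls between 3 October 2016 and 23 April 2017, so daylight saving is in effect and Iresk Isles is at UTC+11:00.
15:00 Iresk Isles − 11h = 04:00 UTC.
1 March 2017 is a Wednesday, so Sundays fall on 5, 12, 19, 26; the last is March 26.
1 November 2017 is a Wednesday, so Fridays fall on 3, 10, 17, 24; the last is November 24.
At the standard offset (UTC+09:30), 04:00 UTC + 9h30m = 13:30 Yalide Province standard time.
The standard-time date in Yalide Province, February 23, 2017, does not fall between 26 March and 24 November, so daylight saving is not in effect and Yalide Province is at UTC+09:30.
04:00 UTC + 9h30m = 13:30 Yalide Province.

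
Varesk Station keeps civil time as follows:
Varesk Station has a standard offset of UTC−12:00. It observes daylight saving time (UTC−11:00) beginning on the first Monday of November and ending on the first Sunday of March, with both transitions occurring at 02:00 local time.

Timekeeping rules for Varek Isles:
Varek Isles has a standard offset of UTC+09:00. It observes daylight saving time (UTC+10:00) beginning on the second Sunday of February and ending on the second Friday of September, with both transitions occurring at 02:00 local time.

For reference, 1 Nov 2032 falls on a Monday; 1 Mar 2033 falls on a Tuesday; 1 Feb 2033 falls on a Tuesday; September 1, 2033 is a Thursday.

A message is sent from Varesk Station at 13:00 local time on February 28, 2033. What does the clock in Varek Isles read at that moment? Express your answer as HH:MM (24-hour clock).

10:00

1 November 2032 is a Monday, so the first Monday is November 1.
1 March 2033 is a Tuesday, so the first Sunday is March 6.
Daylight saving runs 1 November 2032 – 6 March 2033; February 28, 2033 is inside that window, so Varesk Station is at UTC−11:00.
13:00 Varesk Station + 11h = 00:00 UTC (rolling into the next day, 1 March 2033).
1 February 2033 is a Tuesday, so the first Sunday is February 6 and the second is February 13.
1 September 2033 is a Thursday, so the first Friday is September 2 and the second is September 9.
At the standard offset (UTC+09:00), 00:00 UTC + 9h = 09:00 Varek Isles standard time.
Daylight saving runs 13 February – 9 September; the standard-time date in Varek Isles, March 1, 2033, is inside that window, so Varek Isles is at UTC+10:00.
00:00 UTC + 10h = 10:00 Varek Isles.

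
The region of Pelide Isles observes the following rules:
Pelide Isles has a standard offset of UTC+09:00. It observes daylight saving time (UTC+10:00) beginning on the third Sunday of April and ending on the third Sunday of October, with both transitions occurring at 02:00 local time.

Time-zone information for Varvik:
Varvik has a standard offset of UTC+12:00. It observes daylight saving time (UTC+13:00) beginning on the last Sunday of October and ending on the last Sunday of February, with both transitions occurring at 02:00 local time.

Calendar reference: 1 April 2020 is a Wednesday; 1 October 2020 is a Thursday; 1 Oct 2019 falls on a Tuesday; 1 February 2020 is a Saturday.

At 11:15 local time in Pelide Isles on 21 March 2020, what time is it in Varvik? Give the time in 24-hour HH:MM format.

14:15

1 April 2020 is a Wednesday, so the first Sunday is April 5 and the third is April 19.
1 October 2020 is a Thursday, so the first Sunday is October 4 and the third is October 18.
Daylight saving runs 19 April – 18 October; 21 March 2020 is outside that window, so Pelide Isles is on standard time at UTC+09:00.
11:15 Pelide Isles − 9h = 02:15 UTC.
1 October 2019 is a Tuesday, so Sundays fall on 6, 13, 20, 27; the last is October 27.
1 February 2020 is a Saturday, so Sundays fall on 2, 9, 16, 23; the last is February 23.
At the standard offset (UTC+12:00), 02:15 UTC + 12h = 14:15 Varvik standard time.
The standard-time date in Varvik, 21 March 2020, is outside the daylight-saving period (27 October 2019 – 23 February 2020), so Varvik is on standard time, UTC+12:00.
02:15 UTC + 12h = 14:15 Varvik.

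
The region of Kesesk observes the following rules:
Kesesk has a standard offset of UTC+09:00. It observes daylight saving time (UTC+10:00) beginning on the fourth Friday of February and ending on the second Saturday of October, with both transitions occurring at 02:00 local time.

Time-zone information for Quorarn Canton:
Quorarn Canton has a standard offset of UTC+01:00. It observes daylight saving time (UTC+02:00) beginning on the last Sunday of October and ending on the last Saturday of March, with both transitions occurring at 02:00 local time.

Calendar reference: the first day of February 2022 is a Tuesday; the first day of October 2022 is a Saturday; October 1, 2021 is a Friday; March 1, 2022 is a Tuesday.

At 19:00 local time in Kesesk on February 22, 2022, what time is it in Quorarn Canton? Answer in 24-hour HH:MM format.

12:00

1 February 2022 is a Tuesday, so the first Friday is February 4 and the fourth is February 25.
1 October 2022 is a Saturday, so the first Saturday is October 1 and the second is October 8.
Daylight saving runs 25 February – 8 October; February 22, 2022 is outside that window, so Kesesk is on standard time at UTC+09:00.
19:00 Kesesk − 9h = 10:00 UTC.
1 October 2021 is a Friday, so Sundays fall on 3, 10, 17, 24, 31; the last is October 31.
1 March 2022 is a Tuesday, so Saturdays fall on 5, 12, 19, 26; the last is March 26.
At the standard offset (UTC+01:00), 10:00 UTC + 1h = 11:00 Quorarn Canton standard time.
Daylight saving runs 31 October 2021 – 26 March 2022; the standard-time date in Quorarn Canton, February 22, 2022, is inside that window, so Quorarn Canton is at UTC+02:00.
10:00 UTC + 2h = 12:00 Quorarn Canton.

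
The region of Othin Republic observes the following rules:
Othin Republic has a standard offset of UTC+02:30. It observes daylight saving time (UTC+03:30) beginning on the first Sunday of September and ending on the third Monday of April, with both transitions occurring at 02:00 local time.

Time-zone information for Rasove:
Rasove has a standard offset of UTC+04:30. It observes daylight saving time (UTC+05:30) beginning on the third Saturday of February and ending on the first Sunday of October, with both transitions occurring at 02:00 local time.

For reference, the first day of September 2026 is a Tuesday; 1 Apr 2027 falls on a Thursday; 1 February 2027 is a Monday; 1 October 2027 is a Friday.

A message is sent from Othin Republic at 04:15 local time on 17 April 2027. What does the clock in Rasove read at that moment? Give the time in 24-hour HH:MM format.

1 September 2026 is a Tuesday, so the first Sunday is September 6.
1 April 2027 is a Thursday, so the first Monday is April 5 and the third is April 19.
Daylight saving runs 6 September 2026 – 19 April 2027; 17 April 2027 is inside that window, so Othin Republic is at UTC+03:30.
04:15 Othin Republic − 3h30m = 00:45 UTC.
1 February 2027 is a Monday, so the first Saturday is February 6 and the third is February 20.
1 October 2027 is a Friday, so the first Sunday is October 3.
At the standard offset (UTC+04:30), 00:45 UTC + 4h30m = 05:15 Rasove standard time.
Daylight saving runs 20 February – 3 October; the standard-time date in Rasove, 17 April 2027, is inside that window, so Rasove is at UTC+05:30.
00:45 UTC + 5h30m = 06:15 Rasove.

06:15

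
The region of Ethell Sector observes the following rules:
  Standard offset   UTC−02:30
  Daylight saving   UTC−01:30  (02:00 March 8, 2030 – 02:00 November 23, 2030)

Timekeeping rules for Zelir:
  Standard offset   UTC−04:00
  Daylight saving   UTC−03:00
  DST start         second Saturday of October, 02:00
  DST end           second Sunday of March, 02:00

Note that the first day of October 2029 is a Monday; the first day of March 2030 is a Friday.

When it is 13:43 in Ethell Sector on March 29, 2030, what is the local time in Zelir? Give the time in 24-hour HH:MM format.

11:13

March 29, 2030 lies within the daylight-saving period (8 March – 23 November), so Ethell Sector is on daylight time, UTC−01:30.
13:43 Ethell Sector + 1h30m = 15:13 UTC.
1 October 2029 is a Monday, so the first Saturday is October 6 and the second is October 13.
1 March 2030 is a Friday, so the first Sunday is March 3 and the second is March 10.
At the standard offset (UTC−04:00), 15:13 UTC − 4h = 11:13 Zelir standard time.
The standard-time date in Zelir, March 29, 2030, does not fall between 13 October 2029 and 10 March 2030, so daylight saving is not in effect and Zelir is at UTC−04:00.
15:13 UTC − 4h = 11:13 Zelir.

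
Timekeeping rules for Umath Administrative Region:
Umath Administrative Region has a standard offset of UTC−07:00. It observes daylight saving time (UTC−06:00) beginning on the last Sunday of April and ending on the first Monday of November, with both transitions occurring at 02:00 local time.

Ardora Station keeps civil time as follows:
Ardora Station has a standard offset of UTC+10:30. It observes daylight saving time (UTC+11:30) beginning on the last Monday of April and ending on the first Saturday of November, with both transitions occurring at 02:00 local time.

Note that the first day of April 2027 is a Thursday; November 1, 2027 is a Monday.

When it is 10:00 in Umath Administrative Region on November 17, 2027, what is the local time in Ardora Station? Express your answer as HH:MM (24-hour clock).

03:30

1 April 2027 is a Thursday, so Sundays fall on 4, 11, 18, 25; the last is April 25.
1 November 2027 is a Monday, so the first Monday is November 1.
Daylight saving runs 25 April – 1 November; November 17, 2027 is outside that window, so Umath Administrative Region is on standard time at UTC−07:00.
10:00 Umath Administrative Region + 7h = 17:00 UTC.
1 April 2027 is a Thursday, so Mondays fall on 5, 12, 19, 26; the last is April 26.
1 November 2027 is a Monday, so the first Saturday is November 6.
At the standard offset (UTC+10:30), 17:00 UTC + 10h30m = 03:30 Ardora Station standard time (rolling into the next day, 18 November 2027).
The standard-time date in Ardora Station, November 18, 2027, is outside the daylight-saving period (26 April – 6 November), so Ardora Station is on standard time, UTC+10:30.
17:00 UTC + 10h30m = 03:30 Ardora Station (rolling into the next day, 18 November 2027).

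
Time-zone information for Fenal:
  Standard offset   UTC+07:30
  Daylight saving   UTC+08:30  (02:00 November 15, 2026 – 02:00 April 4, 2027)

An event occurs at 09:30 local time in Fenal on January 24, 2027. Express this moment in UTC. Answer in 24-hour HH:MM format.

Daylight saving runs 15 November 2026 – 4 April 2027; January 24, 2027 is inside that window, so Fenal is at UTC+08:30.
09:30 local − 8h30m = 01:00 UTC.

01:00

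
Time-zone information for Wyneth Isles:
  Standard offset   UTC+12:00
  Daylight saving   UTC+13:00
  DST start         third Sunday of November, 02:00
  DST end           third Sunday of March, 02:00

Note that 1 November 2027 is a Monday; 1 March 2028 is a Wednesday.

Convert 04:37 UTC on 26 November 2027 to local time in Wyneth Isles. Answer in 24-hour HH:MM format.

1 November 2027 is a Monday, so the first Sunday is November 7 and the third is November 21.
1 March 2028 is a Wednesday, so the first Sunday is March 5 and the third is March 19.
At the standard offset (UTC+12:00), 04:37 UTC + 12h = 16:37 Wyneth Isles standard time.
The standard-time date in Wyneth Isles, 26 November 2027, falls between 21 November 2027 and 19 March 2028, so daylight saving is in effect and Wyneth Isles is at UTC+13:00.
04:37 UTC + 13h = 17:37 local.

17:37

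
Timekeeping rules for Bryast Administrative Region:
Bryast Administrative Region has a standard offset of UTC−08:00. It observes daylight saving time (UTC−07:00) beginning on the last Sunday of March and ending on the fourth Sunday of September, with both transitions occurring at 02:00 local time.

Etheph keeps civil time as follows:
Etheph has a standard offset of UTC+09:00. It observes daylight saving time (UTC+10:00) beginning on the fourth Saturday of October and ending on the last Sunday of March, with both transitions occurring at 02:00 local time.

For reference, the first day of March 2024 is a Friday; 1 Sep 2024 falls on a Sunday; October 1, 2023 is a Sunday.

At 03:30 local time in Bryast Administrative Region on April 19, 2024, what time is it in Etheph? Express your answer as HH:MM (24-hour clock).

19:30

1 March 2024 is a Friday, so Sundays fall on 3, 10, 17, 24, 31; the last is March 31.
1 September 2024 is a Sunday, so the first Sunday is September 1 and the fourth is September 22.
Daylight saving runs 31 March – 22 September; April 19, 2024 is inside that window, so Bryast Administrative Region is at UTC−07:00.
03:30 Bryast Administrative Region + 7h = 10:30 UTC.
1 October 2023 is a Sunday, so the first Saturday is October 7 and the fourth is October 28.
1 March 2024 is a Friday, so Sundays fall on 3, 10, 17, 24, 31; the last is March 31.
At the standard offset (UTC+09:00), 10:30 UTC + 9h = 19:30 Etheph standard time.
Daylight saving runs 28 October 2023 – 31 March 2024; the standard-time date in Etheph, April 19, 2024, is outside that window, so Etheph is on standard time at UTC+09:00.
10:30 UTC + 9h = 19:30 Etheph.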